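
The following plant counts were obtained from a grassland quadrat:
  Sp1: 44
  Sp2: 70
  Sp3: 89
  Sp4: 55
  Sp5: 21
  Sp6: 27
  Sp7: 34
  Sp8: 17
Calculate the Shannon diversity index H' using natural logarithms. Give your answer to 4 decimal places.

Total N = 44+70+89+55+21+27+34+17 = 357, so the proportions are 0.123249, 0.196078, 0.2493, 0.154062, 0.058824, 0.07563, 0.095238, 0.047619 (working shown to 6 dp, full precision carried).
Each pᵢ ln pᵢ term: 0.123249×(-2.093546)=-0.258028, 0.196078×(-1.629241)=-0.319459, 0.2493×(-1.389099)=-0.346302, 0.154062×(-1.870403)=-0.288157, 0.058824×(-2.833213)=-0.166660, 0.07563×(-2.581899)=-0.195270, 0.095238×(-2.351375)=-0.223941, 0.047619×(-3.044522)=-0.144977.
Sum = -1.942793, so H' = 1.9428.

1.9428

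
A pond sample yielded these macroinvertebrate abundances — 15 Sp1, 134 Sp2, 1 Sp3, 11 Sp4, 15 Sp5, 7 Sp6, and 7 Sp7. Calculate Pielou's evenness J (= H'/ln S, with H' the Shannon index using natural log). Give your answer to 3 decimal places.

0.557

Total N = 15+134+1+11+15+7+7 = 190, so the proportions are 0.07895, 0.70526, 0.00526, 0.05789, 0.07895, 0.03684, 0.03684 (working shown to 5 dp, full precision carried).
H' = −Σ pᵢ ln pᵢ = −((-0.20045) + (-0.24627) + (-0.02762) + (-0.16495) + (-0.20045) + (-0.12162) + (-0.12162)) = 1.08296.
With S = 7 species, ln S = 1.94591, so J = 1.08296/1.94591 = 0.55653, i.e. 0.557 to 3 decimal places.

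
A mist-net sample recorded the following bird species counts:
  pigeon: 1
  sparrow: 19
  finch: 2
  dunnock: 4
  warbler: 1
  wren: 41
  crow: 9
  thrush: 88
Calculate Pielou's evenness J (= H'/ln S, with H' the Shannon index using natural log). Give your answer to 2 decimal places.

0.62

Total N = 1+19+2+4+1+41+9+88 = 165, so the proportions are 0.0061, 0.1152, 0.0121, 0.0242, 0.0061, 0.2485, 0.0545, 0.5333 (working shown to 4 dp, full precision carried).
H' = −Σ pᵢ ln pᵢ = −((-0.0309) + (-0.2489) + (-0.0535) + (-0.0902) + (-0.0309) + (-0.3460) + (-0.1587) + (-0.3353)) = 1.2944.
With S = 8 species, ln S = 2.0794, so J = 1.2944/2.0794 = 0.6225, i.e. 0.62 to 2 decimal places.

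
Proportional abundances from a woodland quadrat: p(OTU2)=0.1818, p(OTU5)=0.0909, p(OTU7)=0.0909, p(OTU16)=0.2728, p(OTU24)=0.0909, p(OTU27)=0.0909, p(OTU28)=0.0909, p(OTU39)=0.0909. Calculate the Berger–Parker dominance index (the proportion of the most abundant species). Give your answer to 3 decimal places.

0.273

The largest proportion is 0.2728, i.e. d = 0.273 to 3 decimal places.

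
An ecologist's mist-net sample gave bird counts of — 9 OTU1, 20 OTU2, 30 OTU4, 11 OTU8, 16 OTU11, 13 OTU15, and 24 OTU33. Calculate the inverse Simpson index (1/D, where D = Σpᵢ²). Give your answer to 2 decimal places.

Total N = 9+20+30+11+16+13+24 = 123, so the proportions are 0.073171, 0.162602, 0.243902, 0.089431, 0.130081, 0.105691, 0.195122 (working shown to 6 dp, full precision carried).
D = 0.073171² + 0.162602² + 0.243902² + 0.089431² + 0.130081² + 0.105691² + 0.195122² = 0.005354 + 0.026439 + 0.059488 + 0.007998 + 0.016921 + 0.011171 + 0.038073 = 0.165444.
So 1/D = 6.0443, i.e. 6.04 to 2 decimal places.

6.04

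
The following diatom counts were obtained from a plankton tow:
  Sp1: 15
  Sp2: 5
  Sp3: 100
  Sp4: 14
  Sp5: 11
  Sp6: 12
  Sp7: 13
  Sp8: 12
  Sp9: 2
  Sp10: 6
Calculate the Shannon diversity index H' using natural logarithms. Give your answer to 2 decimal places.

Total N = 15+5+100+14+11+12+13+12+2+6 = 190, so the proportions are 0.0789, 0.0263, 0.5263, 0.0737, 0.0579, 0.0632, 0.0684, 0.0632, 0.0105, 0.0316 (working shown to 4 dp, full precision carried).
Each pᵢ ln pᵢ term: 0.0789×(-2.5390)=-0.2004, 0.0263×(-3.6376)=-0.0957, 0.5263×(-0.6419)=-0.3378, 0.0737×(-2.6080)=-0.1922, 0.0579×(-2.8491)=-0.1649, 0.0632×(-2.7621)=-0.1744, 0.0684×(-2.6821)=-0.1835, 0.0632×(-2.7621)=-0.1744, 0.0105×(-4.5539)=-0.0479, 0.0316×(-3.4553)=-0.1091.
Sum = -1.6806, so H' = 1.68.

1.68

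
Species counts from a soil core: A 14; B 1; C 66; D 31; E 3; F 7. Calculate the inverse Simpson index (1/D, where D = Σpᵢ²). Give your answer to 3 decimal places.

Total N = 14+1+66+31+3+7 = 122, so the proportions are 0.114754, 0.008197, 0.540984, 0.254098, 0.02459, 0.057377 (working shown to 6 dp, full precision carried).
D = 0.114754² + 0.008197² + 0.540984² + 0.254098² + 0.02459² + 0.057377² = 0.013169 + 0.000067 + 0.292663 + 0.064566 + 0.000605 + 0.003292 = 0.374362.
So 1/D = 2.67121, i.e. 2.671 to 3 decimal places.

2.671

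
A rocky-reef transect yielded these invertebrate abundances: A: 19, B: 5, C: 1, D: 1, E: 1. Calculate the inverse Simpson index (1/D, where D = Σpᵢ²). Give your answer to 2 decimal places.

1.87

Total N = 19+5+1+1+1 = 27, so the proportions are 0.7037, 0.18519, 0.03704, 0.03704, 0.03704 (working shown to 5 dp, full precision carried).
D = 0.7037² + 0.18519² + 0.03704² + 0.03704² + 0.03704² = 0.49520 + 0.03429 + 0.00137 + 0.00137 + 0.00137 = 0.53361.
So 1/D = 1.8740, i.e. 1.87 to 2 decimal places.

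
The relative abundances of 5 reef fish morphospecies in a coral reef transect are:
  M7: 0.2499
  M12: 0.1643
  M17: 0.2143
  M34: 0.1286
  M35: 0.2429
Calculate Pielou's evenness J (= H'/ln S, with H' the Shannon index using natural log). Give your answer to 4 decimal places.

0.9822

H' = −Σ pᵢ ln pᵢ = −((-0.346535) + (-0.296736) + (-0.330103) + (-0.263765) + (-0.343729)) = 1.580868 (working shown to 6 dp, full precision carried).
With S = 5 species, ln S = 1.609438, so J = 1.580868/1.609438 = 0.982248, i.e. 0.9822 to 4 decimal places.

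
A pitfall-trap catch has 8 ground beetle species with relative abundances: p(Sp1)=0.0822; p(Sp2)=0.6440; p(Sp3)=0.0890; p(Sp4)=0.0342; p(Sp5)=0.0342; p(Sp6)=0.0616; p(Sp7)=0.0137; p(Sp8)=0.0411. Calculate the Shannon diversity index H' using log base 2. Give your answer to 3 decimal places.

1.871

Each pᵢ log₂ pᵢ term (working shown to 5 dp, full precision carried): 0.0822×(-3.60472)=-0.29631, 0.644×(-0.63487)=-0.40885, 0.089×(-3.49005)=-0.31061, 0.0342×(-4.86986)=-0.16655, 0.0342×(-4.86986)=-0.16655, 0.0616×(-4.02093)=-0.24769, 0.0137×(-6.18968)=-0.08480, 0.0411×(-4.60472)=-0.18925.
Sum = -1.87062, so H' = 1.871.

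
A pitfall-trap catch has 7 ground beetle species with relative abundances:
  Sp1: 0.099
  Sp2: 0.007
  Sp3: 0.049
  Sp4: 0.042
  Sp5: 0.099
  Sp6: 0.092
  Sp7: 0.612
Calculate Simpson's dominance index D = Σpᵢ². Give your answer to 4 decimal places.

0.4068

D = 0.099² + 0.007² + 0.049² + 0.042² + 0.099² + 0.092² + 0.612² = 0.009801 + 0.000049 + 0.002401 + 0.001764 + 0.009801 + 0.008464 + 0.374544 = 0.406824 (working shown to 6 dp, full precision carried).
To 4 decimal places, D = 0.4068.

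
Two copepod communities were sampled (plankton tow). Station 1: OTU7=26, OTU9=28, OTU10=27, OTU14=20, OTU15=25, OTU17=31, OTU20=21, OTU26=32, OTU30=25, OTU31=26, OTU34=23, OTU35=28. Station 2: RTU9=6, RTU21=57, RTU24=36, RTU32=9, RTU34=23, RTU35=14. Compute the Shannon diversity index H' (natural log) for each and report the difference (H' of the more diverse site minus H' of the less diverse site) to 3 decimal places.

0.941

Station 1: N=312, proportions 0.08333, 0.08974, 0.08654, 0.0641, 0.08013, 0.09936, 0.06731, 0.10256, 0.08013, 0.08333, 0.07372, 0.08974, giving H' = 2.47608 (working shown to 5 dp, full precision carried).
Station 2: N=145, proportions 0.04138, 0.3931, 0.24828, 0.06207, 0.15862, 0.09655, giving H' = 1.53501.
Difference = |2.47608 − 1.53501| = 0.94107, i.e. 0.941 to 3 decimal places.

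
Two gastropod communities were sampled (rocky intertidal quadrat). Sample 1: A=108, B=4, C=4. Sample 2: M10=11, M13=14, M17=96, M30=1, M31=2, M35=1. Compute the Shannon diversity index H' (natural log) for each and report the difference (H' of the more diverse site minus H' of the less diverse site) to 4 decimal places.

Sample 1: N=116, proportions 0.931034, 0.034483, 0.034483, giving H' = 0.298758 (working shown to 6 dp, full precision carried).
Sample 2: N=125, proportions 0.088, 0.112, 0.768, 0.008, 0.016, 0.008, giving H' = 0.805215.
Difference = |0.298758 − 0.805215| = 0.506457, i.e. 0.5065 to 4 decimal places.

0.5065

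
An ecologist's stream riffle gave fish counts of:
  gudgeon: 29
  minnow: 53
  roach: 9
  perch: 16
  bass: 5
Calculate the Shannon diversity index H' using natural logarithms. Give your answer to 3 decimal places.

Total N = 29+53+9+16+5 = 112, so the proportions are 0.25893, 0.47321, 0.08036, 0.14286, 0.04464 (working shown to 5 dp, full precision carried).
Each pᵢ ln pᵢ term: 0.25893×(-1.35120)=-0.34987, 0.47321×(-0.74821)=-0.35406, 0.08036×(-2.52127)=-0.20260, 0.14286×(-1.94591)=-0.27799, 0.04464×(-3.10906)=-0.13880.
Sum = -1.32331, so H' = 1.323.

1.323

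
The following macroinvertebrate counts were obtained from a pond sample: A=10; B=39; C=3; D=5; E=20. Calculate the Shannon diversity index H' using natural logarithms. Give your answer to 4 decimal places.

Total N = 10+39+3+5+20 = 77, so the proportions are 0.12987, 0.506494, 0.038961, 0.064935, 0.25974 (working shown to 6 dp, full precision carried).
Each pᵢ ln pᵢ term: 0.12987×(-2.041220)=-0.265094, 0.506494×(-0.680244)=-0.344539, 0.038961×(-3.245193)=-0.126436, 0.064935×(-2.734368)=-0.177556, 0.25974×(-1.348073)=-0.350149.
Sum = -1.263774, so H' = 1.2638.

1.2638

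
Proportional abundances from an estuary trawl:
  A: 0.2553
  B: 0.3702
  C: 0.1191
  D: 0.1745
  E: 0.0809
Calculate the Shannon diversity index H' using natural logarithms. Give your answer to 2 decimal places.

1.48

Each pᵢ ln pᵢ term (working shown to 4 dp, full precision carried): 0.2553×(-1.3653)=-0.3486, 0.3702×(-0.9937)=-0.3679, 0.1191×(-2.1278)=-0.2534, 0.1745×(-1.7458)=-0.3046, 0.0809×(-2.5145)=-0.2034.
Sum = -1.4779, so H' = 1.48.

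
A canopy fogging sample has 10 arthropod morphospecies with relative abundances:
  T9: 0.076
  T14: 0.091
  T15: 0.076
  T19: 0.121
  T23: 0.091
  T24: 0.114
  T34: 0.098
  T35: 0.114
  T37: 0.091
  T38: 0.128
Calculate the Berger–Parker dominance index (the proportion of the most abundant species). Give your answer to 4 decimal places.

0.1280

The largest proportion is 0.128, i.e. d = 0.1280 to 4 decimal places.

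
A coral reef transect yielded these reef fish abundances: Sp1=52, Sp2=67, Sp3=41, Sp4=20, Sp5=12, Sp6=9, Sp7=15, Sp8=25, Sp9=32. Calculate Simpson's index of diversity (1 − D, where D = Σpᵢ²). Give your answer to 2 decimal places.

0.85

Total N = 52+67+41+20+12+9+15+25+32 = 273, so the proportions are 0.1905, 0.2454, 0.1502, 0.0733, 0.044, 0.033, 0.0549, 0.0916, 0.1172 (working shown to 4 dp, full precision carried).
D = 0.1905² + 0.2454² + 0.1502² + 0.0733² + 0.044² + 0.033² + 0.0549² + 0.0916² + 0.1172² = 0.0363 + 0.0602 + 0.0226 + 0.0054 + 0.0019 + 0.0011 + 0.0030 + 0.0084 + 0.0137 = 0.1526.
So 1 − D = 0.8474, i.e. 0.85 to 2 decimal places.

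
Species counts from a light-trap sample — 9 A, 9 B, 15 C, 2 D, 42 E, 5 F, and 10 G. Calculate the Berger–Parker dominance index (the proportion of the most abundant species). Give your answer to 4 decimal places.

0.4565

Total N = 9+9+15+2+42+5+10 = 92, so the proportions are 0.097826, 0.097826, 0.163043, 0.021739, 0.456522, 0.054348, 0.108696 (working shown to 6 dp, full precision carried).
The largest proportion is 0.456522, i.e. d = 0.4565 to 4 decimal places.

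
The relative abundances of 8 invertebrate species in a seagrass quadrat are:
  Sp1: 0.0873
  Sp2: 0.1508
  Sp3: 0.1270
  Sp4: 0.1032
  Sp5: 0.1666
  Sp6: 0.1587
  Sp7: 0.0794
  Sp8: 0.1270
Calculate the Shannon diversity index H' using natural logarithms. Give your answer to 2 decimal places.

Each pᵢ ln pᵢ term (working shown to 4 dp, full precision carried): 0.0873×(-2.4384)=-0.2129, 0.1508×(-1.8918)=-0.2853, 0.127×(-2.0636)=-0.2621, 0.1032×(-2.2711)=-0.2344, 0.1666×(-1.7922)=-0.2986, 0.1587×(-1.8407)=-0.2921, 0.0794×(-2.5333)=-0.2011, 0.127×(-2.0636)=-0.2621.
Sum = -2.0485, so H' = 2.05.

2.05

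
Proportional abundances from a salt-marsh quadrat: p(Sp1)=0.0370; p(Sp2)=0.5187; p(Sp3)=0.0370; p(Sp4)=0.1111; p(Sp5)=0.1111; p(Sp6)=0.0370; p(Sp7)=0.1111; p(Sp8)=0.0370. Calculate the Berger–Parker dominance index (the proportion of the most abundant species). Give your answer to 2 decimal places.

The largest proportion is 0.5187, i.e. d = 0.52 to 2 decimal places.

0.52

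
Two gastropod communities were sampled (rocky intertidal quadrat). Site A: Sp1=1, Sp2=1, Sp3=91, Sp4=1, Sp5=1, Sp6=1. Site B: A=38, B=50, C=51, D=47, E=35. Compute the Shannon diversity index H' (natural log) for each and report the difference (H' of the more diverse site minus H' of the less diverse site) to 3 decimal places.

Site A: N=96, proportions 0.01042, 0.01042, 0.94792, 0.01042, 0.01042, 0.01042, giving H' = 0.28843 (working shown to 5 dp, full precision carried).
Site B: N=221, proportions 0.17195, 0.22624, 0.23077, 0.21267, 0.15837, giving H' = 1.59840.
Difference = |0.28843 − 1.59840| = 1.30997, i.e. 1.310 to 3 decimal places.

1.310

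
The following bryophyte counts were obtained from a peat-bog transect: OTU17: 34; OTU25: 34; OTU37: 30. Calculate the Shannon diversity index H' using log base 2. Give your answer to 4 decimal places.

1.5825

Total N = 34+34+30 = 98, so the proportions are 0.346939, 0.346939, 0.306122 (working shown to 6 dp, full precision carried).
Each pᵢ log₂ pᵢ term: 0.346939×(-1.527247)=-0.529861, 0.346939×(-1.527247)=-0.529861, 0.306122×(-1.707819)=-0.522802.
Sum = -1.582524, so H' = 1.5825.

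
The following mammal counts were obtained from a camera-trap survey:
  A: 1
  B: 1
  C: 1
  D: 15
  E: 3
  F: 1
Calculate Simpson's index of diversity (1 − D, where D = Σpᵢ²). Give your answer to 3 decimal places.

Total N = 1+1+1+15+3+1 = 22, so the proportions are 0.04545, 0.04545, 0.04545, 0.68182, 0.13636, 0.04545 (working shown to 5 dp, full precision carried).
D = 0.04545² + 0.04545² + 0.04545² + 0.68182² + 0.13636² + 0.04545² = 0.00207 + 0.00207 + 0.00207 + 0.46488 + 0.01860 + 0.00207 = 0.49174.
So 1 − D = 0.50826, i.e. 0.508 to 3 decimal places.

0.508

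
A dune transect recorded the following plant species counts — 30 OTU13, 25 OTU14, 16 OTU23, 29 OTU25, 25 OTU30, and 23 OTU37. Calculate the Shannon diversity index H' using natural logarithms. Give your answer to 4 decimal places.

Total N = 30+25+16+29+25+23 = 148, so the proportions are 0.202703, 0.168919, 0.108108, 0.195946, 0.168919, 0.155405 (working shown to 6 dp, full precision carried).
Each pᵢ ln pᵢ term: 0.202703×(-1.596015)=-0.323517, 0.168919×(-1.778336)=-0.300395, 0.108108×(-2.224624)=-0.240500, 0.195946×(-1.629916)=-0.319376, 0.168919×(-1.778336)=-0.300395, 0.155405×(-1.861718)=-0.289321.
Sum = -1.773502, so H' = 1.7735.

1.7735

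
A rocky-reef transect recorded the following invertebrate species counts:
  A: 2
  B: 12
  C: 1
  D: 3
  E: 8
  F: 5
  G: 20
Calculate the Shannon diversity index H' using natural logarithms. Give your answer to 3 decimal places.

1.597

Total N = 2+12+1+3+8+5+20 = 51, so the proportions are 0.03922, 0.23529, 0.01961, 0.05882, 0.15686, 0.09804, 0.39216 (working shown to 5 dp, full precision carried).
Each pᵢ ln pᵢ term: 0.03922×(-3.23868)=-0.12701, 0.23529×(-1.44692)=-0.34045, 0.01961×(-3.93183)=-0.07709, 0.05882×(-2.83321)=-0.16666, 0.15686×(-1.85238)=-0.29057, 0.09804×(-2.32239)=-0.22769, 0.39216×(-0.93609)=-0.36710.
Sum = -1.59656, so H' = 1.597.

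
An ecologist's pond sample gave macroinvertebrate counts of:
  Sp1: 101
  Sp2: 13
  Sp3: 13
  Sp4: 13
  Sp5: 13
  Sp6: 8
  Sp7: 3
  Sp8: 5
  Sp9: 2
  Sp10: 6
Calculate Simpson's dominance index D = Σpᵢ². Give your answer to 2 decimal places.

0.35

Total N = 101+13+13+13+13+8+3+5+2+6 = 177, so the proportions are 0.5706, 0.0734, 0.0734, 0.0734, 0.0734, 0.0452, 0.0169, 0.0282, 0.0113, 0.0339 (working shown to 4 dp, full precision carried).
D = 0.5706² + 0.0734² + 0.0734² + 0.0734² + 0.0734² + 0.0452² + 0.0169² + 0.0282² + 0.0113² + 0.0339² = 0.3256 + 0.0054 + 0.0054 + 0.0054 + 0.0054 + 0.0020 + 0.0003 + 0.0008 + 0.0001 + 0.0011 = 0.3516.
To 2 decimal places, D = 0.35.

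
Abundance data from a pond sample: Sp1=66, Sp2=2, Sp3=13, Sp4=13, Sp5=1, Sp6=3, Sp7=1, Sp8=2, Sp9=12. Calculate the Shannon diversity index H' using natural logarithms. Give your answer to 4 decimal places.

Total N = 66+2+13+13+1+3+1+2+12 = 113, so the proportions are 0.584071, 0.017699, 0.115044, 0.115044, 0.00885, 0.026549, 0.00885, 0.017699, 0.106195 (working shown to 6 dp, full precision carried).
Each pᵢ ln pᵢ term: 0.584071×(-0.537733)=-0.314074, 0.017699×(-4.034241)=-0.071402, 0.115044×(-2.162438)=-0.248776, 0.115044×(-2.162438)=-0.248776, 0.00885×(-4.727388)=-0.041835, 0.026549×(-3.628776)=-0.096339, 0.00885×(-4.727388)=-0.041835, 0.017699×(-4.034241)=-0.071402, 0.106195×(-2.242481)=-0.238140.
Sum = -1.372581, so H' = 1.3726.

1.3726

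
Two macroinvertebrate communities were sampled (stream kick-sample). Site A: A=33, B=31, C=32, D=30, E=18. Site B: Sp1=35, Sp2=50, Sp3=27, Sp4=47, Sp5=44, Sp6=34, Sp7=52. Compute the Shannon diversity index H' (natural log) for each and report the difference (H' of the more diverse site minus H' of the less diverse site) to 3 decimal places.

Site A: N=144, proportions 0.22917, 0.21528, 0.22222, 0.20833, 0.125, giving H' = 1.58923 (working shown to 5 dp, full precision carried).
Site B: N=289, proportions 0.12111, 0.17301, 0.09343, 0.16263, 0.15225, 0.11765, 0.17993, giving H' = 1.92301.
Difference = |1.58923 − 1.92301| = 0.33378, i.e. 0.334 to 3 decimal places.

0.334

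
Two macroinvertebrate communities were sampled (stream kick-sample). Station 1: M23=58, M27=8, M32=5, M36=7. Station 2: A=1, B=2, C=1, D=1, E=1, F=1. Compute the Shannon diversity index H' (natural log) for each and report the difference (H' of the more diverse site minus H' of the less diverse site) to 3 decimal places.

Station 1: N=78, proportions 0.74359, 0.10256, 0.0641, 0.08974, giving H' = 0.84633 (working shown to 5 dp, full precision carried).
Station 2: N=7, proportions 0.14286, 0.28571, 0.14286, 0.14286, 0.14286, 0.14286, giving H' = 1.74787.
Difference = |0.84633 − 1.74787| = 0.90154, i.e. 0.902 to 3 decimal places.

0.902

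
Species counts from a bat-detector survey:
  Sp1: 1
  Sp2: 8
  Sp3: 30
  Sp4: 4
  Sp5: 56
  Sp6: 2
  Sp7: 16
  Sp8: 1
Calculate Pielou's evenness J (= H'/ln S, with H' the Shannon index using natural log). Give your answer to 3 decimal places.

0.683

Total N = 1+8+30+4+56+2+16+1 = 118, so the proportions are 0.00847, 0.0678, 0.25424, 0.0339, 0.47458, 0.01695, 0.13559, 0.00847 (working shown to 5 dp, full precision carried).
H' = −Σ pᵢ ln pᵢ = −((-0.04043) + (-0.18246) + (-0.34817) + (-0.11473) + (-0.35372) + (-0.06911) + (-0.27093) + (-0.04043)) = 1.41997.
With S = 8 species, ln S = 2.07944, so J = 1.41997/2.07944 = 0.68286, i.e. 0.683 to 3 decimal places.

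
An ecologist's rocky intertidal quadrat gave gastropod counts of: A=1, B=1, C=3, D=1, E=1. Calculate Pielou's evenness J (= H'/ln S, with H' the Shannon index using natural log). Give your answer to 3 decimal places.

Total N = 1+1+3+1+1 = 7, so the proportions are 0.14286, 0.14286, 0.42857, 0.14286, 0.14286 (working shown to 5 dp, full precision carried).
H' = −Σ pᵢ ln pᵢ = −((-0.27799) + (-0.27799) + (-0.36313) + (-0.27799) + (-0.27799)) = 1.47508.
With S = 5 species, ln S = 1.60944, so J = 1.47508/1.60944 = 0.91652, i.e. 0.917 to 3 decimal places.

0.917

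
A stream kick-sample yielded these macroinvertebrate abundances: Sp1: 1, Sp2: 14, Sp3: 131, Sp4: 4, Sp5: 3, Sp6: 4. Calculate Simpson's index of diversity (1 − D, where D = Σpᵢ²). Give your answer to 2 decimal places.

Total N = 1+14+131+4+3+4 = 157, so the proportions are 0.0064, 0.0892, 0.8344, 0.0255, 0.0191, 0.0255 (working shown to 4 dp, full precision carried).
D = 0.0064² + 0.0892² + 0.8344² + 0.0255² + 0.0191² + 0.0255² = 0.0000 + 0.0080 + 0.6962 + 0.0006 + 0.0004 + 0.0006 = 0.7059.
So 1 − D = 0.2941, i.e. 0.29 to 2 decimal places.

0.29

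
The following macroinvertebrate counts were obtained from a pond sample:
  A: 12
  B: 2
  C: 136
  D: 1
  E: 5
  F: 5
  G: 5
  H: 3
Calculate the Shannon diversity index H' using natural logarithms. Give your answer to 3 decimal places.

Total N = 12+2+136+1+5+5+5+3 = 169, so the proportions are 0.07101, 0.01183, 0.80473, 0.00592, 0.02959, 0.02959, 0.02959, 0.01775 (working shown to 5 dp, full precision carried).
Each pᵢ ln pᵢ term: 0.07101×(-2.64499)=-0.18781, 0.01183×(-4.43675)=-0.05251, 0.80473×(-0.21724)=-0.17482, 0.00592×(-5.12990)=-0.03035, 0.02959×(-3.52046)=-0.10416, 0.02959×(-3.52046)=-0.10416, 0.02959×(-3.52046)=-0.10416, 0.01775×(-4.03129)=-0.07156.
Sum = -0.82952, so H' = 0.830.

0.830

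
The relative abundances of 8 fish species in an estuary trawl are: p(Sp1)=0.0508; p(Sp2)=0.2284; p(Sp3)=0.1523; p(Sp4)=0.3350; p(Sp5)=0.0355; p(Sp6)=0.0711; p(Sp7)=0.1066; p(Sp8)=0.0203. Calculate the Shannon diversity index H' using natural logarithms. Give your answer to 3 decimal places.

1.766

Each pᵢ ln pᵢ term (working shown to 5 dp, full precision carried): 0.0508×(-2.97986)=-0.15138, 0.2284×(-1.47666)=-0.33727, 0.1523×(-1.88190)=-0.28661, 0.335×(-1.09362)=-0.36636, 0.0355×(-3.33822)=-0.11851, 0.0711×(-2.64367)=-0.18796, 0.1066×(-2.23867)=-0.23864, 0.0203×(-3.89713)=-0.07911.
Sum = -1.76585, so H' = 1.766.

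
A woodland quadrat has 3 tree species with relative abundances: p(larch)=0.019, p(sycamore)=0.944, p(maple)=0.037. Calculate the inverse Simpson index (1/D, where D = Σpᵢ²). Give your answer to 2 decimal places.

1.12

D = 0.019² + 0.944² + 0.037² = 0.00036 + 0.89114 + 0.00137 = 0.89287 (working shown to 5 dp, full precision carried).
So 1/D = 1.1200, i.e. 1.12 to 2 decimal places.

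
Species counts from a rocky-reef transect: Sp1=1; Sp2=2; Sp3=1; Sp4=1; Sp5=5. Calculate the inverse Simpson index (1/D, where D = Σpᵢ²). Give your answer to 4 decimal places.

Total N = 1+2+1+1+5 = 10, so the proportions are 0.1, 0.2, 0.1, 0.1, 0.5 (working shown to 7 dp, full precision carried).
D = 0.1² + 0.2² + 0.1² + 0.1² + 0.5² = 0.0100000 + 0.0400000 + 0.0100000 + 0.0100000 + 0.2500000 = 0.3200000.
So 1/D = 3.125000, i.e. 3.1250 to 4 decimal places.

3.1250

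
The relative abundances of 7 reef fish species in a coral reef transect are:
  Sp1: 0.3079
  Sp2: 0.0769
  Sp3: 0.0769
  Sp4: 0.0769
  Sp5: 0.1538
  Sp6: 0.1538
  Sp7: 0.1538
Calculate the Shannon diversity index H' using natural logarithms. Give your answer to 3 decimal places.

Each pᵢ ln pᵢ term (working shown to 5 dp, full precision carried): 0.3079×(-1.17798)=-0.36270, 0.0769×(-2.56525)=-0.19727, 0.0769×(-2.56525)=-0.19727, 0.0769×(-2.56525)=-0.19727, 0.1538×(-1.87210)=-0.28793, 0.1538×(-1.87210)=-0.28793, 0.1538×(-1.87210)=-0.28793.
Sum = -1.81829, so H' = 1.818.

1.818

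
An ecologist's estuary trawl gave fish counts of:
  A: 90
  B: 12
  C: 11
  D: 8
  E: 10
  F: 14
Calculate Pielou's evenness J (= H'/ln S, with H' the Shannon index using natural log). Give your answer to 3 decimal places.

0.708

Total N = 90+12+11+8+10+14 = 145, so the proportions are 0.62069, 0.08276, 0.07586, 0.05517, 0.06897, 0.09655 (working shown to 5 dp, full precision carried).
H' = −Σ pᵢ ln pᵢ = −((-0.29602) + (-0.20622) + (-0.19564) + (-0.15985) + (-0.18442) + (-0.22571)) = 1.26786.
With S = 6 species, ln S = 1.79176, so J = 1.26786/1.79176 = 0.70761, i.e. 0.708 to 3 decimal places.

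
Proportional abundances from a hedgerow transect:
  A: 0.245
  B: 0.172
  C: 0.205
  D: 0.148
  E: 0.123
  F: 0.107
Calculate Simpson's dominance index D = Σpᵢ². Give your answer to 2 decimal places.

0.18

D = 0.245² + 0.172² + 0.205² + 0.148² + 0.123² + 0.107² = 0.0600 + 0.0296 + 0.0420 + 0.0219 + 0.0151 + 0.0114 = 0.1801 (working shown to 4 dp, full precision carried).
To 2 decimal places, D = 0.18.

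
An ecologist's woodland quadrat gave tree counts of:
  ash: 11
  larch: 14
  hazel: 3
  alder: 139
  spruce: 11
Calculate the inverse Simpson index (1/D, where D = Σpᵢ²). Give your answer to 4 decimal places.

1.6028

Total N = 11+14+3+139+11 = 178, so the proportions are 0.0617978, 0.0786517, 0.0168539, 0.7808989, 0.0617978 (working shown to 7 dp, full precision carried).
D = 0.0617978² + 0.0786517² + 0.0168539² + 0.7808989² + 0.0617978² = 0.0038190 + 0.0061861 + 0.0002841 + 0.6098031 + 0.0038190 = 0.6239111.
So 1/D = 1.602792, i.e. 1.6028 to 4 decimal places.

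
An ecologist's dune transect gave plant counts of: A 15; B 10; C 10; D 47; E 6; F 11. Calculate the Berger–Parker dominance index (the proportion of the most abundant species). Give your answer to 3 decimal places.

Total N = 15+10+10+47+6+11 = 99, so the proportions are 0.15152, 0.10101, 0.10101, 0.47475, 0.06061, 0.11111 (working shown to 5 dp, full precision carried).
The largest proportion is 0.47475, i.e. d = 0.475 to 3 decimal places.

0.475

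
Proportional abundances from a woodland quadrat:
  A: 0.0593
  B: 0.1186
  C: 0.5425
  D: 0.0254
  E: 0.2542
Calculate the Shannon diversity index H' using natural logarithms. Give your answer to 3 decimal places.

Each pᵢ ln pᵢ term (working shown to 5 dp, full precision carried): 0.0593×(-2.82515)=-0.16753, 0.1186×(-2.13200)=-0.25286, 0.5425×(-0.61157)=-0.33178, 0.0254×(-3.67301)=-0.09329, 0.2542×(-1.36963)=-0.34816.
Sum = -1.19362, so H' = 1.194.

1.194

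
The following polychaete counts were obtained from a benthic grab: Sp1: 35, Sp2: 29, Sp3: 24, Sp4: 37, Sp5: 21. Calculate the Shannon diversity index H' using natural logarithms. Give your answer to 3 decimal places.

Total N = 35+29+24+37+21 = 146, so the proportions are 0.23973, 0.19863, 0.16438, 0.25342, 0.14384 (working shown to 5 dp, full precision carried).
Each pᵢ ln pᵢ term: 0.23973×(-1.42826)=-0.34239, 0.19863×(-1.61631)=-0.32105, 0.16438×(-1.80555)=-0.29680, 0.25342×(-1.37269)=-0.34787, 0.14384×(-1.93908)=-0.27891.
Sum = -1.58702, so H' = 1.587.

1.587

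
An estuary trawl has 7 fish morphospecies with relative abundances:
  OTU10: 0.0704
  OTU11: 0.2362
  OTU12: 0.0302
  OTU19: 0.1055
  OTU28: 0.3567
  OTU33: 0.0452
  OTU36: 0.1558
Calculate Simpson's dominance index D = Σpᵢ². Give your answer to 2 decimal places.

0.23

D = 0.0704² + 0.2362² + 0.0302² + 0.1055² + 0.3567² + 0.0452² + 0.1558² = 0.0050 + 0.0558 + 0.0009 + 0.0111 + 0.1272 + 0.0020 + 0.0243 = 0.2263 (working shown to 4 dp, full precision carried).
To 2 decimal places, D = 0.23.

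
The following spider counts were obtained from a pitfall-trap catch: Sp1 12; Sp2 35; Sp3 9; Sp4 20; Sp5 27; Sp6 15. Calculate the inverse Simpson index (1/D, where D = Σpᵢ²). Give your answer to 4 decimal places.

4.9658

Total N = 12+35+9+20+27+15 = 118, so the proportions are 0.10169492, 0.29661017, 0.07627119, 0.16949153, 0.22881356, 0.12711864 (working shown to 8 dp, full precision carried).
D = 0.10169492² + 0.29661017² + 0.07627119² + 0.16949153² + 0.22881356² + 0.12711864² = 0.01034186 + 0.08797759 + 0.00581729 + 0.02872738 + 0.05235564 + 0.01615915 = 0.20137891.
So 1/D = 4.965763, i.e. 4.9658 to 4 decimal places.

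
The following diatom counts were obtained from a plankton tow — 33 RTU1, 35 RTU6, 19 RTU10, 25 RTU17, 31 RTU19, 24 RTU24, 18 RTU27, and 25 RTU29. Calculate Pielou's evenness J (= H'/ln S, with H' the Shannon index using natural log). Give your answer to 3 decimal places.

0.988

Total N = 33+35+19+25+31+24+18+25 = 210, so the proportions are 0.15714, 0.16667, 0.09048, 0.11905, 0.14762, 0.11429, 0.08571, 0.11905 (working shown to 5 dp, full precision carried).
H' = −Σ pᵢ ln pᵢ = −((-0.29081) + (-0.29863) + (-0.21738) + (-0.25336) + (-0.28241) + (-0.24789) + (-0.21058) + (-0.25336)) = 2.05442.
With S = 8 species, ln S = 2.07944, so J = 2.05442/2.07944 = 0.98797, i.e. 0.988 to 3 decimal places.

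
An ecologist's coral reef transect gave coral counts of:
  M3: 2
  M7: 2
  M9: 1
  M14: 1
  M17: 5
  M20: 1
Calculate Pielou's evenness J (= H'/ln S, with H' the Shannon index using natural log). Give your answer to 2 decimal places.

0.88

Total N = 2+2+1+1+5+1 = 12, so the proportions are 0.1667, 0.1667, 0.0833, 0.0833, 0.4167, 0.0833 (working shown to 4 dp, full precision carried).
H' = −Σ pᵢ ln pᵢ = −((-0.2986) + (-0.2986) + (-0.2071) + (-0.2071) + (-0.3648) + (-0.2071)) = 1.5833.
With S = 6 species, ln S = 1.7918, so J = 1.5833/1.7918 = 0.8836, i.e. 0.88 to 2 decimal places.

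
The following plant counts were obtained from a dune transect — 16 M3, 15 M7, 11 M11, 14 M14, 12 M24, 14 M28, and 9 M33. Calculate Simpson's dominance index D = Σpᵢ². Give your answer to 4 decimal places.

0.1472

Total N = 16+15+11+14+12+14+9 = 91, so the proportions are 0.175824, 0.164835, 0.120879, 0.153846, 0.131868, 0.153846, 0.098901 (working shown to 6 dp, full precision carried).
D = 0.175824² + 0.164835² + 0.120879² + 0.153846² + 0.131868² + 0.153846² + 0.098901² = 0.030914 + 0.027171 + 0.014612 + 0.023669 + 0.017389 + 0.023669 + 0.009781 = 0.147204.
To 4 decimal places, D = 0.1472.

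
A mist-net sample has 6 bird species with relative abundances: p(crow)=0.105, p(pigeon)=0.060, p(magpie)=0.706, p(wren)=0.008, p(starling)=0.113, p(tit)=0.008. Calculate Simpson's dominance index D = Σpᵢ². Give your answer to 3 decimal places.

0.526

D = 0.105² + 0.06² + 0.706² + 0.008² + 0.113² + 0.008² = 0.01102 + 0.00360 + 0.49844 + 0.00006 + 0.01277 + 0.00006 = 0.52596 (working shown to 5 dp, full precision carried).
To 3 decimal places, D = 0.526.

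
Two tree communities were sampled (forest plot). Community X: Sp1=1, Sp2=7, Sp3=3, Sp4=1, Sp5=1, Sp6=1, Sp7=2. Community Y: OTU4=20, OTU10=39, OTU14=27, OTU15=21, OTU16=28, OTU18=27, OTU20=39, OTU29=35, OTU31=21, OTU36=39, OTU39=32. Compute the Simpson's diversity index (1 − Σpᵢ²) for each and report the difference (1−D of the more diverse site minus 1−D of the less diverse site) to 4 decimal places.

0.1617

Community X: N=16, proportions 0.0625, 0.4375, 0.1875, 0.0625, 0.0625, 0.0625, 0.125, giving 1−D = 0.7421875 (working shown to 7 dp, full precision carried).
Community Y: N=328, proportions 0.0609756, 0.1189024, 0.0823171, 0.0640244, 0.0853659, 0.0823171, 0.1189024, 0.1067073, 0.0640244, 0.1189024, 0.097561, giving 1−D = 0.9039262.
Difference = |0.7421875 − 0.9039262| = 0.1617387, i.e. 0.1617 to 4 decimal places.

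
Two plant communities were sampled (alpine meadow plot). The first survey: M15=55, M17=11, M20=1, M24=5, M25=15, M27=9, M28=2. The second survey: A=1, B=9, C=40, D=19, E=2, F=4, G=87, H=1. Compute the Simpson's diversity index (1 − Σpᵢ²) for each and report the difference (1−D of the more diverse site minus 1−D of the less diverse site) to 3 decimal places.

0.000

The first survey: N=98, proportions 0.56122, 0.11224, 0.0102, 0.05102, 0.15306, 0.09184, 0.02041, giving 1−D = 0.63744 (working shown to 5 dp, full precision carried).
The second survey: N=163, proportions 0.00613, 0.05521, 0.2454, 0.11656, 0.01227, 0.02454, 0.53374, 0.00613, giving 1−D = 0.63743.
Difference = |0.63744 − 0.63743| = 0.00001, i.e. 0.000 to 3 decimal places.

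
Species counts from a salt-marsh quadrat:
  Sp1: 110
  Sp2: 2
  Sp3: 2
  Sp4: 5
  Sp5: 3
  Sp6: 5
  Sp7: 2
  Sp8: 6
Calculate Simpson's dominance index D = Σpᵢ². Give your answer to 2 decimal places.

0.67

Total N = 110+2+2+5+3+5+2+6 = 135, so the proportions are 0.8148, 0.0148, 0.0148, 0.037, 0.0222, 0.037, 0.0148, 0.0444 (working shown to 4 dp, full precision carried).
D = 0.8148² + 0.0148² + 0.0148² + 0.037² + 0.0222² + 0.037² + 0.0148² + 0.0444² = 0.6639 + 0.0002 + 0.0002 + 0.0014 + 0.0005 + 0.0014 + 0.0002 + 0.0020 = 0.6698.
To 2 decimal places, D = 0.67.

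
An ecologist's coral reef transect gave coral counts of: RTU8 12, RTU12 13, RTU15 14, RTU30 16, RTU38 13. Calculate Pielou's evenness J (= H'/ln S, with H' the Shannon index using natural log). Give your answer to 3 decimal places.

0.997

Total N = 12+13+14+16+13 = 68, so the proportions are 0.17647, 0.19118, 0.20588, 0.23529, 0.19118 (working shown to 5 dp, full precision carried).
H' = −Σ pᵢ ln pᵢ = −((-0.30611) + (-0.31631) + (-0.32539) + (-0.34045) + (-0.31631)) = 1.60457.
With S = 5 species, ln S = 1.60944, so J = 1.60457/1.60944 = 0.99698, i.e. 0.997 to 3 decimal places.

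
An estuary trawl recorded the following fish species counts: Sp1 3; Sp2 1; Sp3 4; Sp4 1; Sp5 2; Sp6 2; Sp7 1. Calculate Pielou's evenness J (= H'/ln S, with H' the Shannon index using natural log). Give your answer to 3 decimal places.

0.930

Total N = 3+1+4+1+2+2+1 = 14, so the proportions are 0.21429, 0.07143, 0.28571, 0.07143, 0.14286, 0.14286, 0.07143 (working shown to 5 dp, full precision carried).
H' = −Σ pᵢ ln pᵢ = −((-0.33010) + (-0.18850) + (-0.35793) + (-0.18850) + (-0.27799) + (-0.27799) + (-0.18850)) = 1.80951.
With S = 7 species, ln S = 1.94591, so J = 1.80951/1.94591 = 0.92991, i.e. 0.930 to 3 decimal places.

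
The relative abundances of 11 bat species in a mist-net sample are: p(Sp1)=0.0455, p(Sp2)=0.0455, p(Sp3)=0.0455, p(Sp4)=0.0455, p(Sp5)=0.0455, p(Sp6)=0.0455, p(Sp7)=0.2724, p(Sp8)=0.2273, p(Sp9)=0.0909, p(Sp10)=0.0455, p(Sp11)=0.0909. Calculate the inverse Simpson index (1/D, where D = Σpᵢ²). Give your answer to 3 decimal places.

6.374

D = 0.0455² + 0.0455² + 0.0455² + 0.0455² + 0.0455² + 0.0455² + 0.2724² + 0.2273² + 0.0909² + 0.0455² + 0.0909² = 0.0020703 + 0.0020703 + 0.0020703 + 0.0020703 + 0.0020703 + 0.0020703 + 0.0742018 + 0.0516653 + 0.0082628 + 0.0020703 + 0.0082628 = 0.1568844 (working shown to 7 dp, full precision carried).
So 1/D = 6.37412, i.e. 6.374 to 3 decimal places.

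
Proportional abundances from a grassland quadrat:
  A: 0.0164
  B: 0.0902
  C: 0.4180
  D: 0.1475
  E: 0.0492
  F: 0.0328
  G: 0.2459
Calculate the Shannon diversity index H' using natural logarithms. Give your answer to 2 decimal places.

Each pᵢ ln pᵢ term (working shown to 4 dp, full precision carried): 0.0164×(-4.1105)=-0.0674, 0.0902×(-2.4057)=-0.2170, 0.418×(-0.8723)=-0.3646, 0.1475×(-1.9139)=-0.2823, 0.0492×(-3.0119)=-0.1482, 0.0328×(-3.4173)=-0.1121, 0.2459×(-1.4028)=-0.3450.
Sum = -1.5366, so H' = 1.54.

1.54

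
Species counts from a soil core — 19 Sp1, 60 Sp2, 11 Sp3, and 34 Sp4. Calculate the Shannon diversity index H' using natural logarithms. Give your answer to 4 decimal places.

1.2084

Total N = 19+60+11+34 = 124, so the proportions are 0.153226, 0.483871, 0.08871, 0.274194 (working shown to 6 dp, full precision carried).
Each pᵢ ln pᵢ term: 0.153226×(-1.875843)=-0.287427, 0.483871×(-0.725937)=-0.351260, 0.08871×(-2.422386)=-0.214889, 0.274194×(-1.293921)=-0.354785.
Sum = -1.208361, so H' = 1.2084.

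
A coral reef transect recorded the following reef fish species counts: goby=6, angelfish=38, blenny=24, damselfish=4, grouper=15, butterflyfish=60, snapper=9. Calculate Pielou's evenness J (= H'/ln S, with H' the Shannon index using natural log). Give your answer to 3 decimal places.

Total N = 6+38+24+4+15+60+9 = 156, so the proportions are 0.03846, 0.24359, 0.15385, 0.02564, 0.09615, 0.38462, 0.05769 (working shown to 5 dp, full precision carried).
H' = −Σ pᵢ ln pᵢ = −((-0.12531) + (-0.34401) + (-0.28797) + (-0.09394) + (-0.22517) + (-0.36750) + (-0.16457)) = 1.60849.
With S = 7 species, ln S = 1.94591, so J = 1.60849/1.94591 = 0.82660, i.e. 0.827 to 3 decimal places.

0.827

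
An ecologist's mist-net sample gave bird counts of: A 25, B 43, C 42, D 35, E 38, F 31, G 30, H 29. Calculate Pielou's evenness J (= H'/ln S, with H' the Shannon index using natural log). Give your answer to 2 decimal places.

0.99

Total N = 25+43+42+35+38+31+30+29 = 273, so the proportions are 0.0916, 0.1575, 0.1538, 0.1282, 0.1392, 0.1136, 0.1099, 0.1062 (working shown to 4 dp, full precision carried).
H' = −Σ pᵢ ln pᵢ = −((-0.2189) + (-0.2911) + (-0.2880) + (-0.2633) + (-0.2745) + (-0.2470) + (-0.2427) + (-0.2382)) = 2.0637.
With S = 8 species, ln S = 2.0794, so J = 2.0637/2.0794 = 0.9924, i.e. 0.99 to 2 decimal places.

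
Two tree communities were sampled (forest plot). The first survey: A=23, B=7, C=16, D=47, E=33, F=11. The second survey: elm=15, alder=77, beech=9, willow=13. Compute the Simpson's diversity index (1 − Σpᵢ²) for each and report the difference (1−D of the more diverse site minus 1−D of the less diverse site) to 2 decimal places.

0.27

The first survey: N=137, proportions 0.1679, 0.0511, 0.1168, 0.3431, 0.2409, 0.0803, giving 1−D = 0.7734 (working shown to 4 dp, full precision carried).
The second survey: N=114, proportions 0.1316, 0.6754, 0.0789, 0.114, giving 1−D = 0.5072.
Difference = |0.7734 − 0.5072| = 0.2662, i.e. 0.27 to 2 decimal places.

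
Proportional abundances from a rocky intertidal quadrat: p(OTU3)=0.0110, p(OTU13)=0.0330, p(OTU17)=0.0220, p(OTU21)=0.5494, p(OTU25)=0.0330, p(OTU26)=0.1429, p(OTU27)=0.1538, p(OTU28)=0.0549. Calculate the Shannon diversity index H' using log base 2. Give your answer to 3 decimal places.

Each pᵢ log₂ pᵢ term (working shown to 5 dp, full precision carried): 0.011×(-6.50635)=-0.07157, 0.033×(-4.92139)=-0.16241, 0.022×(-5.50635)=-0.12114, 0.5494×(-0.86407)=-0.47472, 0.033×(-4.92139)=-0.16241, 0.1429×(-2.80692)=-0.40111, 0.1538×(-2.70087)=-0.41539, 0.0549×(-4.18705)=-0.22987.
Sum = -2.03861, so H' = 2.039.

2.039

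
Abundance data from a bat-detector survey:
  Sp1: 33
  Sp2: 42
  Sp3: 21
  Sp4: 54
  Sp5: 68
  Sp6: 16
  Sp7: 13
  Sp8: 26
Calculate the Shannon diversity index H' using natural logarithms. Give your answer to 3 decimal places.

Total N = 33+42+21+54+68+16+13+26 = 273, so the proportions are 0.12088, 0.15385, 0.07692, 0.1978, 0.24908, 0.05861, 0.04762, 0.09524 (working shown to 5 dp, full precision carried).
Each pᵢ ln pᵢ term: 0.12088×(-2.11296)=-0.25541, 0.15385×(-1.87180)=-0.28797, 0.07692×(-2.56495)=-0.19730, 0.1978×(-1.62049)=-0.32054, 0.24908×(-1.38996)=-0.34622, 0.05861×(-2.83688)=-0.16626, 0.04762×(-3.04452)=-0.14498, 0.09524×(-2.35138)=-0.22394.
Sum = -1.94262, so H' = 1.943.

1.943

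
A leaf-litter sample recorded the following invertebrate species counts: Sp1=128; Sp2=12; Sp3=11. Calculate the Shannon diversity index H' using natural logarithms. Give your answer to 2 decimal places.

0.53

Total N = 128+12+11 = 151, so the proportions are 0.8477, 0.0795, 0.0728 (working shown to 4 dp, full precision carried).
Each pᵢ ln pᵢ term: 0.8477×(-0.1652)=-0.1401, 0.0795×(-2.5324)=-0.2012, 0.0728×(-2.6194)=-0.1908.
Sum = -0.5321, so H' = 0.53.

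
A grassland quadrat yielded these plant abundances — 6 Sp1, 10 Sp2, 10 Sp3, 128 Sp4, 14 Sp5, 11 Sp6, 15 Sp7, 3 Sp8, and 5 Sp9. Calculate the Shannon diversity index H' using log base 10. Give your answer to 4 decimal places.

0.6001

Total N = 6+10+10+128+14+11+15+3+5 = 202, so the proportions are 0.029703, 0.049505, 0.049505, 0.633663, 0.069307, 0.054455, 0.074257, 0.014851, 0.024752 (working shown to 6 dp, full precision carried).
Each pᵢ log₁₀ pᵢ term: 0.029703×(-1.527200)=-0.045362, 0.049505×(-1.305351)=-0.064621, 0.049505×(-1.305351)=-0.064621, 0.633663×(-0.198141)=-0.125555, 0.069307×(-1.159223)=-0.080342, 0.054455×(-1.263959)=-0.068829, 0.074257×(-1.129260)=-0.083856, 0.014851×(-1.828230)=-0.027152, 0.024752×(-1.606381)=-0.039762.
Sum = -0.600101, so H' = 0.6001.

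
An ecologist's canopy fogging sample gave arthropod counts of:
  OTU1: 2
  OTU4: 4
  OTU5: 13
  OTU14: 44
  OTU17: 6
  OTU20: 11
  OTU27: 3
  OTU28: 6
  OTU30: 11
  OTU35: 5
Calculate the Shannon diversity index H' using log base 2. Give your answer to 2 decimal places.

Total N = 2+4+13+44+6+11+3+6+11+5 = 105, so the proportions are 0.019, 0.0381, 0.1238, 0.419, 0.0571, 0.1048, 0.0286, 0.0571, 0.1048, 0.0476 (working shown to 4 dp, full precision carried).
Each pᵢ log₂ pᵢ term: 0.019×(-5.7142)=-0.1088, 0.0381×(-4.7142)=-0.1796, 0.1238×(-3.0138)=-0.3731, 0.419×(-1.2548)=-0.5258, 0.0571×(-4.1293)=-0.2360, 0.1048×(-3.2548)=-0.3410, 0.0286×(-5.1293)=-0.1466, 0.0571×(-4.1293)=-0.2360, 0.1048×(-3.2548)=-0.3410, 0.0476×(-4.3923)=-0.2092.
Sum = -2.6970, so H' = 2.70.

2.70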